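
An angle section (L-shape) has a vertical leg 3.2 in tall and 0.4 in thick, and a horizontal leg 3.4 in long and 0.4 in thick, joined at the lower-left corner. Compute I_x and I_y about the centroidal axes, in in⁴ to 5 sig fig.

Break the section into simple shapes (no overlaps), measuring from the bottom-left corner of the bounding box.
Vertical leg: 0.4 × 3.2, A = 1.28 in², y = 1.6 in, Ī = 1.092267 in⁴.
Horizontal leg (remainder): 3 × 0.4, A = 1.2 in², y = 0.2 in, Ī = 0.016 in⁴.
Centroid: ȳ = ΣA·y / ΣA = 0.9225806 in.
Transfer each piece to the centroidal x-axis using Ī + A·d² with d = y − 0.9225806:
  vertical leg: d = 0.6774194 in → contributes +1.679655 in⁴
  horizontal leg (remainder): d = -0.7225806 in → contributes +0.6425473 in⁴
Total I = 2.322202 in⁴.
For the y-axis: x̄ = 1.022581 in.
Repeating about the centroidal y-axis gives I_y = 2.707002 in⁴.

I_x ≈ 2.3222 in⁴, I_y ≈ 2.7070 in⁴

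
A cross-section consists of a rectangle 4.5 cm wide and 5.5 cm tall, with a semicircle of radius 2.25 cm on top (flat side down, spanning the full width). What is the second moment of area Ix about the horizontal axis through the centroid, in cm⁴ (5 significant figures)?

Split into non-overlapping primitives; take the origin at the lower-left of the bounding box.
Rectangular body: 4.5 × 5.5, A = 24.75 cm², y = 2.75 cm, Ī = 62.39063 cm⁴.
Semicircular cap: semicircle r = 2.25, A = 7.952156 cm², y = 6.45493 cm, Ī = 2.812951 cm⁴.
Centroid: ȳ = ΣA·y / ΣA = 3.650925 cm.
Transfer each piece to the horizontal axis through the centroid using Ī + A·d² with d = y − 3.650925:
  rectangular body: d = -0.9009247 cm → contributes +82.47934 cm⁴
  semicircular cap: d = 2.804005 cm → contributes +65.33633 cm⁴
Total I = 147.8157 cm⁴.

Ix ≈ 147.82 cm⁴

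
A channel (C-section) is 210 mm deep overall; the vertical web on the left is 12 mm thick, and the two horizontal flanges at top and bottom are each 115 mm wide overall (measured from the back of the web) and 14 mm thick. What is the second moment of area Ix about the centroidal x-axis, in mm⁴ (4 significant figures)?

Treat the section as a set of non-overlapping primitives; coordinates are from the bounding-box lower-left.
Web: 12 × 210, A = 2 520 mm², y = 105 mm, Ī = 9 261 000 mm⁴.
Top flange (beyond web): 103 × 14, A = 1 442 mm², y = 203 mm, Ī = 23552.7 mm⁴.
Bottom flange (beyond web): 103 × 14, A = 1 442 mm², y = 7 mm, Ī = 23552.7 mm⁴.
By symmetry the centroid is at mid-height, ȳ = 105 mm.
Transfer each piece to the centroidal x-axis using Ī + A·d² with d = y − 105:
  web: d = 0 mm → contributes +9 261 000 mm⁴
  top flange (beyond web): d = 98 mm → contributes +13 872 521 mm⁴
  bottom flange (beyond web): d = -98 mm → contributes +13 872 521 mm⁴
Total I = 37 006 041 mm⁴.

Ix ≈ 3.701 × 10⁷ mm⁴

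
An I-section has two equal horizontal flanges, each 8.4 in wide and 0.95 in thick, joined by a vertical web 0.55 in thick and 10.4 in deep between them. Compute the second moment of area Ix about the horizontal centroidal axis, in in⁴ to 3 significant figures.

Treat the section as a set of non-overlapping primitives; coordinates are from the bounding-box lower-left.
Bottom flange: 8.4 × 0.95, A = 7.98 in², y = 0.475 in, Ī = 0.60016 in⁴.
Web: 0.55 × 10.4, A = 5.72 in², y = 6.15 in, Ī = 51.556 in⁴.
Top flange: 8.4 × 0.95, A = 7.98 in², y = 11.825 in, Ī = 0.60016 in⁴.
By symmetry the centroid is at mid-height, ȳ = 6.15 in.
Transfer each piece to the horizontal centroidal axis using Ī + A·d² with d = y − 6.15:
  bottom flange: d = -5.675 in → contributes +257.6 in⁴
  web: d = 0 in → contributes +51.556 in⁴
  top flange: d = 5.675 in → contributes +257.6 in⁴
Total I = 566.76 in⁴.

Ix ≈ 567 in⁴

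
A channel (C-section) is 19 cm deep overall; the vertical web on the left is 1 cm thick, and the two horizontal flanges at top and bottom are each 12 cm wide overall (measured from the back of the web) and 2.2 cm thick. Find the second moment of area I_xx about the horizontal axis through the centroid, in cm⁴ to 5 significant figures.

I_xx ≈ 4006.2 cm⁴

Break the section into simple shapes (no overlaps), measuring from the bottom-left corner of the bounding box.
Web: 1 × 19, A = 19 cm², y = 9.5 cm, Ī = 571.5833 cm⁴.
Top flange (beyond web): 11 × 2.2, A = 24.2 cm², y = 17.9 cm, Ī = 9.760667 cm⁴.
Bottom flange (beyond web): 11 × 2.2, A = 24.2 cm², y = 1.1 cm, Ī = 9.760667 cm⁴.
By symmetry the centroid is at mid-height, ȳ = 9.5 cm.
Transfer each piece to the horizontal axis through the centroid using Ī + A·d² with d = y − 9.5:
  web: d = 0 cm → contributes +571.5833 cm⁴
  top flange (beyond web): d = 8.4 cm → contributes +1717.313 cm⁴
  bottom flange (beyond web): d = -8.4 cm → contributes +1717.313 cm⁴
Total I = 4006.209 cm⁴.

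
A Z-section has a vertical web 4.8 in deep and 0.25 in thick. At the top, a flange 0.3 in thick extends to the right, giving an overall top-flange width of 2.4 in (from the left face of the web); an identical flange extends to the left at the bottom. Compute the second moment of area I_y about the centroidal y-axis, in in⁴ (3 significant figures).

I_y ≈ 2.36 in⁴

Break the section into simple shapes (no overlaps), measuring from the bottom-left corner of the bounding box.
Web: 0.25 × 4.8, A = 1.2 in², x = 2.275 in, Ī = 0.00625 in⁴.
Top flange (beyond web): 2.15 × 0.3, A = 0.645 in², x = 3.475 in, Ī = 0.24846 in⁴.
Bottom flange (beyond web): 2.15 × 0.3, A = 0.645 in², x = 1.075 in, Ī = 0.24846 in⁴.
Centroid: x̄ = ΣA·x / ΣA = 2.275 in.
Transfer each piece to the centroidal y-axis using Ī + A·d² with d = x − 2.275:
  web: d = 0 in → contributes +0.00625 in⁴
  top flange (beyond web): d = 1.2 in → contributes +1.1773 in⁴
  bottom flange (beyond web): d = -1.2 in → contributes +1.1773 in⁴
Total I = 2.3608 in⁴.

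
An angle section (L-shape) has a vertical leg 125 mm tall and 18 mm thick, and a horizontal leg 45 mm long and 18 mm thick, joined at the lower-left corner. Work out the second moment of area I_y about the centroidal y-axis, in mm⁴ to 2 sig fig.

I_y ≈ 2.9 × 10⁵ mm⁴

Decompose the section into non-overlapping parts with the origin at the bottom-left of its bounding rectangle.
Vertical leg: 18 × 125, A = 2 250 mm², x = 9 mm, Ī = 60 750 mm⁴.
Horizontal leg (remainder): 27 × 18, A = 486 mm², x = 31.5 mm, Ī = 29 525 mm⁴.
Centroid: x̄ = ΣA·x / ΣA = 13 mm.
Transfer each piece to the centroidal y-axis using Ī + A·d² with d = x − 13:
  vertical leg: d = -3.997 mm → contributes +96 691 mm⁴
  horizontal leg (remainder): d = 18.5 mm → contributes +195 917 mm⁴
Total I = 292 608 mm⁴.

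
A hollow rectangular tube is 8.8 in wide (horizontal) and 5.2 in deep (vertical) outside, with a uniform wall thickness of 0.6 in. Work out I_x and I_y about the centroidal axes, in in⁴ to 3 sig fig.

Decompose the section into non-overlapping parts with the origin at the bottom-left of its bounding rectangle.
Outer rectangle: 8.8 × 5.2, A = 45.76 in², y = 2.6 in, Ī = 103.11 in⁴.
Inner void (subtracted): 7.6 × 4, A = 30.4 in², y = 2.6 in, Ī = 40.533 in⁴.
By symmetry the centroid is at mid-height, ȳ = 2.6 in.
All pieces are centred on the centroidal x-axis, so I = ΣĪ (holes subtracted) = 62.579 in⁴.
Repeating about the centroidal y-axis gives I_y = 148.98 in⁴.

I_x ≈ 62.6 in⁴, I_y ≈ 149 in⁴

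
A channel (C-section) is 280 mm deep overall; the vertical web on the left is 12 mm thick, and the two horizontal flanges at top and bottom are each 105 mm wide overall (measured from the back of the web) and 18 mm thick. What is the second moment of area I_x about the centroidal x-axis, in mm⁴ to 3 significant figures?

Decompose the section into non-overlapping parts with the origin at the bottom-left of its bounding rectangle.
Web: 12 × 280, A = 3 360 mm², y = 140 mm, Ī = 21 952 000 mm⁴.
Top flange (beyond web): 93 × 18, A = 1 674 mm², y = 271 mm, Ī = 45 198 mm⁴.
Bottom flange (beyond web): 93 × 18, A = 1 674 mm², y = 9 mm, Ī = 45 198 mm⁴.
By symmetry the centroid is at mid-height, ȳ = 140 mm.
Transfer each piece to the centroidal x-axis using Ī + A·d² with d = y − 140:
  web: d = 0 mm → contributes +21 952 000 mm⁴
  top flange (beyond web): d = 131 mm → contributes +28 772 712 mm⁴
  bottom flange (beyond web): d = -131 mm → contributes +28 772 712 mm⁴
Total I = 79 497 424 mm⁴.

I_x ≈ 7.95 × 10⁷ mm⁴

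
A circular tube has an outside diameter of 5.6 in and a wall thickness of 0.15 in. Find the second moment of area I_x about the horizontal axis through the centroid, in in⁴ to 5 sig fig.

I_x ≈ 9.5427 in⁴

Break the section into simple shapes (no overlaps), measuring from the bottom-left corner of the bounding box.
Outer circle: ⌀5.6, A = 24.63009 in², y = 2.8 in, Ī = 48.27497 in⁴.
Bore (subtracted): ⌀5.3, A = 22.06183 in², y = 2.8 in, Ī = 38.73231 in⁴.
By symmetry the centroid is at mid-height, ȳ = 2.8 in.
All pieces are centred on the horizontal axis through the centroid, so I = ΣĪ (holes subtracted) = 9.542661 in⁴.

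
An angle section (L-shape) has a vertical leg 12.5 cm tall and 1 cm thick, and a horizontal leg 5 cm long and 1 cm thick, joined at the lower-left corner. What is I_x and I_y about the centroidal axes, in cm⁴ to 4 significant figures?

I_x ≈ 263.3 cm⁴, I_y ≈ 25.31 cm⁴

Break the section into simple shapes (no overlaps), measuring from the bottom-left corner of the bounding box.
Vertical leg: 1 × 12.5, A = 12.5 cm², y = 6.25 cm, Ī = 162.76 cm⁴.
Horizontal leg (remainder): 4 × 1, A = 4 cm², y = 0.5 cm, Ī = 0.333333 cm⁴.
Centroid: ȳ = ΣA·y / ΣA = 4.85606 cm.
Transfer each piece to the centroidal x-axis using Ī + A·d² with d = y − 4.85606:
  vertical leg: d = 1.39394 cm → contributes +187.049 cm⁴
  horizontal leg (remainder): d = -4.35606 cm → contributes +76.2344 cm⁴
Total I = 263.283 cm⁴.
For the y-axis: x̄ = 1.10606 cm.
Repeating about the centroidal y-axis gives I_y = 25.3144 cm⁴.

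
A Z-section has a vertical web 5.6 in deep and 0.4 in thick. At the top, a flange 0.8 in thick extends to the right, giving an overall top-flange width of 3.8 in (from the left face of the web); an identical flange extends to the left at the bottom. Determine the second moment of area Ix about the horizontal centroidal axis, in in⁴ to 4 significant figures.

Ix ≈ 37.48 in⁴

Decompose the section into non-overlapping parts with the origin at the bottom-left of its bounding rectangle.
Web: 0.4 × 5.6, A = 2.24 in², y = 2.8 in, Ī = 5.85387 in⁴.
Top flange (beyond web): 3.4 × 0.8, A = 2.72 in², y = 5.2 in, Ī = 0.145067 in⁴.
Bottom flange (beyond web): 3.4 × 0.8, A = 2.72 in², y = 0.4 in, Ī = 0.145067 in⁴.
Centroid: ȳ = ΣA·y / ΣA = 2.8 in.
Transfer each piece to the horizontal centroidal axis using Ī + A·d² with d = y − 2.8:
  web: d = 0 in → contributes +5.85387 in⁴
  top flange (beyond web): d = 2.4 in → contributes +15.8123 in⁴
  bottom flange (beyond web): d = -2.4 in → contributes +15.8123 in⁴
Total I = 37.4784 in⁴.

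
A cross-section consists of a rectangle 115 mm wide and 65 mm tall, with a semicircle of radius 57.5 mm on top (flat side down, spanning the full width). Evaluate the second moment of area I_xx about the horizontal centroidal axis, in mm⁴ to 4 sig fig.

I_xx ≈ 1.375 × 10⁷ mm⁴

Split into non-overlapping primitives; take the origin at the lower-left of the bounding box.
Rectangular body: 115 × 65, A = 7 475 mm², y = 32.5 mm, Ī = 2 631 823 mm⁴.
Semicircular cap: semicircle r = 57.5, A = 5193.45 mm², y = 89.4038 mm, Ī = 1 199 785 mm⁴.
Centroid: ȳ = ΣA·y / ΣA = 55.8278 mm.
Transfer each piece to the horizontal centroidal axis using Ī + A·d² with d = y − 55.8278:
  rectangular body: d = -23.3278 mm → contributes +6 699 604 mm⁴
  semicircular cap: d = 33.576 mm → contributes +7 054 601 mm⁴
Total I = 13 754 205 mm⁴.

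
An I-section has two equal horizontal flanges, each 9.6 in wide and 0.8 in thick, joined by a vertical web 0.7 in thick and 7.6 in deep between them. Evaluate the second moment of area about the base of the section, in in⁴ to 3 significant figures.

I_base ≈ 735 in⁴

Decompose the section into non-overlapping parts with the origin at the bottom-left of its bounding rectangle.
Bottom flange: 9.6 × 0.8, A = 7.68 in², y = 0.4 in, Ī = 0.4096 in⁴.
Web: 0.7 × 7.6, A = 5.32 in², y = 4.6 in, Ī = 25.607 in⁴.
Top flange: 9.6 × 0.8, A = 7.68 in², y = 8.8 in, Ī = 0.4096 in⁴.
Transfer each piece to a horizontal axis along the bottom face using Ī + A·d² with d = y − 0:
  bottom flange: d = 0.4 in → contributes +1.6384 in⁴
  web: d = 4.6 in → contributes +138.18 in⁴
  top flange: d = 8.8 in → contributes +595.15 in⁴
Total I = 734.97 in⁴.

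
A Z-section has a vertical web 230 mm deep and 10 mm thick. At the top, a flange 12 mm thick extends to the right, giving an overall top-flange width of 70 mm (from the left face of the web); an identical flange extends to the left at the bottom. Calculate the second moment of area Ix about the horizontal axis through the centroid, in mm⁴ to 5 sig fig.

Ix ≈ 2.7265 × 10⁷ mm⁴

Treat the section as a set of non-overlapping primitives; coordinates are from the bounding-box lower-left.
Web: 10 × 230, A = 2 300 mm², y = 115 mm, Ī = 10 139 167 mm⁴.
Top flange (beyond web): 60 × 12, A = 720 mm², y = 224 mm, Ī = 8 640 mm⁴.
Bottom flange (beyond web): 60 × 12, A = 720 mm², y = 6 mm, Ī = 8 640 mm⁴.
Centroid: ȳ = ΣA·y / ΣA = 115 mm.
Transfer each piece to the horizontal axis through the centroid using Ī + A·d² with d = y − 115:
  web: d = 0 mm → contributes +10 139 167 mm⁴
  top flange (beyond web): d = 109 mm → contributes +8 562 960 mm⁴
  bottom flange (beyond web): d = -109 mm → contributes +8 562 960 mm⁴
Total I = 27 265 087 mm⁴.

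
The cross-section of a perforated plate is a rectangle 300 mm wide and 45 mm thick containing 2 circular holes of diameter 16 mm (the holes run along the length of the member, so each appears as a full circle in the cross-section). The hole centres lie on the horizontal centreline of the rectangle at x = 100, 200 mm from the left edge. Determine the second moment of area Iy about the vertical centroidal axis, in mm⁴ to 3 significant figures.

Split into non-overlapping primitives; take the origin at the lower-left of the bounding box.
Plate: 300 × 45, A = 13 500 mm², x = 150 mm, Ī = 101 250 000 mm⁴.
Hole 1 (subtracted): ⌀16, A = 201.06 mm², x = 100 mm, Ī = 3 217 mm⁴.
Hole 2 (subtracted): ⌀16, A = 201.06 mm², x = 200 mm, Ī = 3 217 mm⁴.
By symmetry the centroid is at mid-width, x̄ = 150 mm.
Transfer each piece to the vertical centroidal axis using Ī + A·d² with d = x − 150:
  plate: d = 0 mm → contributes +101 250 000 mm⁴
  hole 1: d = -50 mm → contributes −505 872 mm⁴
  hole 2: d = 50 mm → contributes −505 872 mm⁴
Total I = 100 238 256 mm⁴.

Iy ≈ 1.00 × 10⁸ mm⁴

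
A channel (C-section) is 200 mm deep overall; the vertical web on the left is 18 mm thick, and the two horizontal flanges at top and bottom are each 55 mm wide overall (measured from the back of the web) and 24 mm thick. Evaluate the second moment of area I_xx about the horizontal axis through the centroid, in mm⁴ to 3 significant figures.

I_xx ≈ 2.58 × 10⁷ mm⁴

Treat the section as a set of non-overlapping primitives; coordinates are from the bounding-box lower-left.
Web: 18 × 200, A = 3 600 mm², y = 100 mm, Ī = 12 000 000 mm⁴.
Top flange (beyond web): 37 × 24, A = 888 mm², y = 188 mm, Ī = 42 624 mm⁴.
Bottom flange (beyond web): 37 × 24, A = 888 mm², y = 12 mm, Ī = 42 624 mm⁴.
By symmetry the centroid is at mid-height, ȳ = 100 mm.
Transfer each piece to the horizontal axis through the centroid using Ī + A·d² with d = y − 100:
  web: d = 0 mm → contributes +12 000 000 mm⁴
  top flange (beyond web): d = 88 mm → contributes +6 919 296 mm⁴
  bottom flange (beyond web): d = -88 mm → contributes +6 919 296 mm⁴
Total I = 25 838 592 mm⁴.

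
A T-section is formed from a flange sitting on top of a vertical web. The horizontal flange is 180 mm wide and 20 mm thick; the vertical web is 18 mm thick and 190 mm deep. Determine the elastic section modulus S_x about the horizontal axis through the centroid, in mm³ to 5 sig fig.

Treat the section as a set of non-overlapping primitives; coordinates are from the bounding-box lower-left.
Flange: 180 × 20, A = 3 600 mm², y = 200 mm, Ī = 120 000 mm⁴.
Web: 18 × 190, A = 3 420 mm², y = 95 mm, Ī = 10 288 500 mm⁴.
Centroid: ȳ = ΣA·y / ΣA = 148.8462 mm.
Transfer each piece to the horizontal axis through the centroid using Ī + A·d² with d = y − 148.8462:
  flange: d = 51.15385 mm → contributes +9 540 178 mm⁴
  web: d = -53.84615 mm → contributes +20 204 476 mm⁴
Total I = 29 744 654 mm⁴.
Extreme fibre distance c = 148.8462 mm; S = I/c = 199834.9 mm³.

S_x ≈ 1.9983 × 10⁵ mm³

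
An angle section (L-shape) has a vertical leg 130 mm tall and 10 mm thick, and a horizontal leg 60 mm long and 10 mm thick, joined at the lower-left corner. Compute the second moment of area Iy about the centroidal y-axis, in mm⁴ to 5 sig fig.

Break the section into simple shapes (no overlaps), measuring from the bottom-left corner of the bounding box.
Vertical leg: 10 × 130, A = 1 300 mm², x = 5 mm, Ī = 10833.33 mm⁴.
Horizontal leg (remainder): 50 × 10, A = 500 mm², x = 35 mm, Ī = 104166.7 mm⁴.
Centroid: x̄ = ΣA·x / ΣA = 13.33333 mm.
Transfer each piece to the centroidal y-axis using Ī + A·d² with d = x − 13.33333:
  vertical leg: d = -8.333333 mm → contributes +101111.1 mm⁴
  horizontal leg (remainder): d = 21.66667 mm → contributes +338888.9 mm⁴
Total I = 440 000 mm⁴.

Iy ≈ 4.4000 × 10⁵ mm⁴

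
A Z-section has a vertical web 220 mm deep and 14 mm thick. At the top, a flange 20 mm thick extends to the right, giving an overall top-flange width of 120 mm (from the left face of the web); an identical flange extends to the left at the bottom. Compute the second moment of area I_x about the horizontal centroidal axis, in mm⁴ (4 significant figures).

I_x ≈ 5.496 × 10⁷ mm⁴

Decompose the section into non-overlapping parts with the origin at the bottom-left of its bounding rectangle.
Web: 14 × 220, A = 3 080 mm², y = 110 mm, Ī = 12 422 667 mm⁴.
Top flange (beyond web): 106 × 20, A = 2 120 mm², y = 210 mm, Ī = 70666.7 mm⁴.
Bottom flange (beyond web): 106 × 20, A = 2 120 mm², y = 10 mm, Ī = 70666.7 mm⁴.
Centroid: ȳ = ΣA·y / ΣA = 110 mm.
Transfer each piece to the horizontal centroidal axis using Ī + A·d² with d = y − 110:
  web: d = 0 mm → contributes +12 422 667 mm⁴
  top flange (beyond web): d = 100 mm → contributes +21 270 667 mm⁴
  bottom flange (beyond web): d = -100 mm → contributes +21 270 667 mm⁴
Total I = 54 964 000 mm⁴.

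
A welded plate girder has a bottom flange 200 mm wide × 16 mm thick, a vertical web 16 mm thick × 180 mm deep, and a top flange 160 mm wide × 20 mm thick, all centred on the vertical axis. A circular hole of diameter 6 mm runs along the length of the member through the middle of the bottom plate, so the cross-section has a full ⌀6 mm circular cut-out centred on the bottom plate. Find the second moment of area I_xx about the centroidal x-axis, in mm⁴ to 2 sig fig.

Split into non-overlapping primitives; take the origin at the lower-left of the bounding box.
Bottom plate: 200 × 16, A = 3 200 mm², y = 8 mm, Ī = 68 267 mm⁴.
Web plate: 16 × 180, A = 2 880 mm², y = 106 mm, Ī = 7 776 000 mm⁴.
Top plate: 160 × 20, A = 3 200 mm², y = 206 mm, Ī = 106 667 mm⁴.
Hole (subtracted): ⌀6, A = 28.27 mm², y = 8 mm, Ī = 63.62 mm⁴.
Centroid: ȳ = ΣA·y / ΣA = 107 mm.
Transfer each piece to the centroidal x-axis using Ī + A·d² with d = y − 107:
  bottom plate: d = -98.99 mm → contributes +31 425 931 mm⁴
  web plate: d = -0.9913 mm → contributes +7 778 830 mm⁴
  top plate: d = 99.01 mm → contributes +31 475 403 mm⁴
  hole: d = -98.99 mm → contributes −277 131 mm⁴
Total I = 70 403 032 mm⁴.

I_xx ≈ 7.0 × 10⁷ mm⁴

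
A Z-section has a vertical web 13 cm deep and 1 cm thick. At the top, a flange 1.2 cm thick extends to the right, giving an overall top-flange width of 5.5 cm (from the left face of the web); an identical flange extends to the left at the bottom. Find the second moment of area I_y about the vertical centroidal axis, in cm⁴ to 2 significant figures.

I_y ≈ 100 cm⁴

Split into non-overlapping primitives; take the origin at the lower-left of the bounding box.
Web: 1 × 13, A = 13 cm², x = 5 cm, Ī = 1.083 cm⁴.
Top flange (beyond web): 4.5 × 1.2, A = 5.4 cm², x = 7.75 cm, Ī = 9.113 cm⁴.
Bottom flange (beyond web): 4.5 × 1.2, A = 5.4 cm², x = 2.25 cm, Ī = 9.113 cm⁴.
Centroid: x̄ = ΣA·x / ΣA = 5 cm.
Transfer each piece to the vertical centroidal axis using Ī + A·d² with d = x − 5:
  web: d = 0 cm → contributes +1.083 cm⁴
  top flange (beyond web): d = 2.75 cm → contributes +49.95 cm⁴
  bottom flange (beyond web): d = -2.75 cm → contributes +49.95 cm⁴
Total I = 101 cm⁴.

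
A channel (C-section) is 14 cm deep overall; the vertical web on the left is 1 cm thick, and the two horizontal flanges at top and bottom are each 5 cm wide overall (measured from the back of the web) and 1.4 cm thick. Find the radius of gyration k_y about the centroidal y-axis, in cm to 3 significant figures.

k_y ≈ 1.48 cm

Treat the section as a set of non-overlapping primitives; coordinates are from the bounding-box lower-left.
Web: 1 × 14, A = 14 cm², x = 0.5 cm, Ī = 1.1667 cm⁴.
Top flange (beyond web): 4 × 1.4, A = 5.6 cm², x = 3 cm, Ī = 7.4667 cm⁴.
Bottom flange (beyond web): 4 × 1.4, A = 5.6 cm², x = 3 cm, Ī = 7.4667 cm⁴.
Centroid: x̄ = ΣA·x / ΣA = 1.6111 cm.
Transfer each piece to the centroidal y-axis using Ī + A·d² with d = x − 1.6111:
  web: d = -1.1111 cm → contributes +18.451 cm⁴
  top flange (beyond web): d = 1.3889 cm → contributes +18.269 cm⁴
  bottom flange (beyond web): d = 1.3889 cm → contributes +18.269 cm⁴
Total I = 54.989 cm⁴.
Radius of gyration: k = √(I/A) = √(54.989 / 25.2) = 1.4772 cm.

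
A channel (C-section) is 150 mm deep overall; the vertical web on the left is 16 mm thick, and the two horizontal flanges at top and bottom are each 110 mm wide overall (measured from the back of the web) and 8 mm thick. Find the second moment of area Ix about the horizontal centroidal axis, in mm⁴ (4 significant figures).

Split into non-overlapping primitives; take the origin at the lower-left of the bounding box.
Web: 16 × 150, A = 2 400 mm², y = 75 mm, Ī = 4 500 000 mm⁴.
Top flange (beyond web): 94 × 8, A = 752 mm², y = 146 mm, Ī = 4010.67 mm⁴.
Bottom flange (beyond web): 94 × 8, A = 752 mm², y = 4 mm, Ī = 4010.67 mm⁴.
By symmetry the centroid is at mid-height, ȳ = 75 mm.
Transfer each piece to the horizontal centroidal axis using Ī + A·d² with d = y − 75:
  web: d = 0 mm → contributes +4 500 000 mm⁴
  top flange (beyond web): d = 71 mm → contributes +3 794 843 mm⁴
  bottom flange (beyond web): d = -71 mm → contributes +3 794 843 mm⁴
Total I = 12 089 685 mm⁴.

Ix ≈ 1.209 × 10⁷ mm⁴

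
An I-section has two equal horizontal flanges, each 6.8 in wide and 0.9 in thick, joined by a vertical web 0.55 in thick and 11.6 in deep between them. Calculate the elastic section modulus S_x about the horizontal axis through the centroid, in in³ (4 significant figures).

S_x ≈ 82.16 in³

Treat the section as a set of non-overlapping primitives; coordinates are from the bounding-box lower-left.
Bottom flange: 6.8 × 0.9, A = 6.12 in², y = 0.45 in, Ī = 0.4131 in⁴.
Web: 0.55 × 11.6, A = 6.38 in², y = 6.7 in, Ī = 71.5411 in⁴.
Top flange: 6.8 × 0.9, A = 6.12 in², y = 12.95 in, Ī = 0.4131 in⁴.
By symmetry the centroid is at mid-height, ȳ = 6.7 in.
Transfer each piece to the horizontal axis through the centroid using Ī + A·d² with d = y − 6.7:
  bottom flange: d = -6.25 in → contributes +239.476 in⁴
  web: d = 0 in → contributes +71.5411 in⁴
  top flange: d = 6.25 in → contributes +239.476 in⁴
Total I = 550.492 in⁴.
Extreme fibre distance c = 6.7 in; S = I/c = 82.163 in³.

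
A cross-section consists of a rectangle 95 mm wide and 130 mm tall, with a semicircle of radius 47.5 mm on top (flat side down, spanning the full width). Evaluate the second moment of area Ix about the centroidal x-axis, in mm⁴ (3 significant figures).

Ix ≈ 3.79 × 10⁷ mm⁴

Split into non-overlapping primitives; take the origin at the lower-left of the bounding box.
Rectangular body: 95 × 130, A = 12 350 mm², y = 65 mm, Ī = 17 392 917 mm⁴.
Semicircular cap: semicircle r = 47.5, A = 3544.1 mm², y = 150.16 mm, Ī = 558 736 mm⁴.
Centroid: ȳ = ΣA·y / ΣA = 83.989 mm.
Transfer each piece to the centroidal x-axis using Ī + A·d² with d = y − 83.989:
  rectangular body: d = -18.989 mm → contributes +21 846 158 mm⁴
  semicircular cap: d = 66.171 mm → contributes +16 076 749 mm⁴
Total I = 37 922 907 mm⁴.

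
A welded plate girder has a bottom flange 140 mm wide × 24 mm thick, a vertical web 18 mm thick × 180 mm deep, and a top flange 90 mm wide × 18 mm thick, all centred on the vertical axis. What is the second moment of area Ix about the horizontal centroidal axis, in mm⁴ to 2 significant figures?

Split into non-overlapping primitives; take the origin at the lower-left of the bounding box.
Bottom plate: 140 × 24, A = 3 360 mm², y = 12 mm, Ī = 161 280 mm⁴.
Web plate: 18 × 180, A = 3 240 mm², y = 114 mm, Ī = 8 748 000 mm⁴.
Top plate: 90 × 18, A = 1 620 mm², y = 213 mm, Ī = 43 740 mm⁴.
Centroid: ȳ = ΣA·y / ΣA = 91.82 mm.
Transfer each piece to the horizontal centroidal axis using Ī + A·d² with d = y − 91.82:
  bottom plate: d = -79.82 mm → contributes +21 567 290 mm⁴
  web plate: d = 22.18 mm → contributes +10 342 282 mm⁴
  top plate: d = 121.2 mm → contributes +23 833 754 mm⁴
Total I = 55 743 326 mm⁴.

Ix ≈ 5.6 × 10⁷ mm⁴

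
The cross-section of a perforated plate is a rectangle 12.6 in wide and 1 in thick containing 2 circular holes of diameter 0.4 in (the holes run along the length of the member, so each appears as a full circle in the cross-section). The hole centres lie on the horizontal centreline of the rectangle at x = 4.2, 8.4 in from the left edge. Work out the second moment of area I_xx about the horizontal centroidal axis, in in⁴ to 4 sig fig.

Break the section into simple shapes (no overlaps), measuring from the bottom-left corner of the bounding box.
Plate: 12.6 × 1, A = 12.6 in², y = 0.5 in, Ī = 1.05 in⁴.
Hole 1 (subtracted): ⌀0.4, A = 0.125664 in², y = 0.5 in, Ī = 0.00125664 in⁴.
Hole 2 (subtracted): ⌀0.4, A = 0.125664 in², y = 0.5 in, Ī = 0.00125664 in⁴.
By symmetry the centroid is at mid-height, ȳ = 0.5 in.
All pieces are centred on the horizontal centroidal axis, so I = ΣĪ (holes subtracted) = 1.04749 in⁴.

I_xx ≈ 1.047 in⁴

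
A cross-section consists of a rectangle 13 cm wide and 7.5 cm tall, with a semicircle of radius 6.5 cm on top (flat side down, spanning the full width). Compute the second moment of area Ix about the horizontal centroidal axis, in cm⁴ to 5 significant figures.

Ix ≈ 2325.8 cm⁴

Split into non-overlapping primitives; take the origin at the lower-left of the bounding box.
Rectangular body: 13 × 7.5, A = 97.5 cm², y = 3.75 cm, Ī = 457.0313 cm⁴.
Semicircular cap: semicircle r = 6.5, A = 66.36614 cm², y = 10.25869 cm, Ī = 195.923 cm⁴.
Centroid: ȳ = ΣA·y / ΣA = 6.386032 cm.
Transfer each piece to the horizontal centroidal axis using Ī + A·d² with d = y − 6.386032:
  rectangular body: d = -2.636032 cm → contributes +1134.526 cm⁴
  semicircular cap: d = 3.872654 cm → contributes +1191.246 cm⁴
Total I = 2325.772 cm⁴.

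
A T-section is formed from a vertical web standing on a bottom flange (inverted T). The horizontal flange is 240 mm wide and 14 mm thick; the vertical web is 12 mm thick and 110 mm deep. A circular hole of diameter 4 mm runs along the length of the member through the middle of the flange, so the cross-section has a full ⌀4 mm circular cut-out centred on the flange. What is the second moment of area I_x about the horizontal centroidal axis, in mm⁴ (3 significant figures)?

Split into non-overlapping primitives; take the origin at the lower-left of the bounding box.
Flange: 240 × 14, A = 3 360 mm², y = 7 mm, Ī = 54 880 mm⁴.
Web: 12 × 110, A = 1 320 mm², y = 69 mm, Ī = 1 331 000 mm⁴.
Hole (subtracted): ⌀4, A = 12.566 mm², y = 7 mm, Ī = 12.566 mm⁴.
Centroid: ȳ = ΣA·y / ΣA = 24.534 mm.
Transfer each piece to the horizontal centroidal axis using Ī + A·d² with d = y − 24.534:
  flange: d = -17.534 mm → contributes +1 087 913 mm⁴
  web: d = 44.466 mm → contributes +3 940 907 mm⁴
  hole: d = -17.534 mm → contributes −3876.1 mm⁴
Total I = 5 024 944 mm⁴.

I_x ≈ 5.02 × 10⁶ mm⁴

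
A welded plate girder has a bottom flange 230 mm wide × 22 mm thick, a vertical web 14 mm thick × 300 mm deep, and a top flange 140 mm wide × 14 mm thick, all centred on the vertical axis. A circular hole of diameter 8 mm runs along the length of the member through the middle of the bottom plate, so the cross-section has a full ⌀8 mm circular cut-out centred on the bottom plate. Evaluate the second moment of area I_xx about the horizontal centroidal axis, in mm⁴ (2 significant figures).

Break the section into simple shapes (no overlaps), measuring from the bottom-left corner of the bounding box.
Bottom plate: 230 × 22, A = 5 060 mm², y = 11 mm, Ī = 204 087 mm⁴.
Web plate: 14 × 300, A = 4 200 mm², y = 172 mm, Ī = 31 500 000 mm⁴.
Top plate: 140 × 14, A = 1 960 mm², y = 329 mm, Ī = 32 013 mm⁴.
Hole (subtracted): ⌀8, A = 50.27 mm², y = 11 mm, Ī = 201.1 mm⁴.
Centroid: ȳ = ΣA·y / ΣA = 127.3 mm.
Transfer each piece to the horizontal centroidal axis using Ī + A·d² with d = y − 127.3:
  bottom plate: d = -116.3 mm → contributes +68 690 436 mm⁴
  web plate: d = 44.66 mm → contributes +39 877 198 mm⁴
  top plate: d = 201.7 mm → contributes +79 739 344 mm⁴
  hole: d = -116.3 mm → contributes −680 537 mm⁴
Total I = 187 626 440 mm⁴.

I_xx ≈ 1.9 × 10⁸ mm⁴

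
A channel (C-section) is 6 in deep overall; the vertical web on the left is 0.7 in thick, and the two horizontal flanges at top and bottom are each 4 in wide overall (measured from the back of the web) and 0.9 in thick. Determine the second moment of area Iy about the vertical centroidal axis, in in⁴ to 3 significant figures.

Treat the section as a set of non-overlapping primitives; coordinates are from the bounding-box lower-left.
Web: 0.7 × 6, A = 4.2 in², x = 0.35 in, Ī = 0.1715 in⁴.
Top flange (beyond web): 3.3 × 0.9, A = 2.97 in², x = 2.35 in, Ī = 2.6953 in⁴.
Bottom flange (beyond web): 3.3 × 0.9, A = 2.97 in², x = 2.35 in, Ī = 2.6953 in⁴.
Centroid: x̄ = ΣA·x / ΣA = 1.5216 in.
Transfer each piece to the vertical centroidal axis using Ī + A·d² with d = x − 1.5216:
  web: d = -1.1716 in → contributes +5.9366 in⁴
  top flange (beyond web): d = 0.8284 in → contributes +4.7334 in⁴
  bottom flange (beyond web): d = 0.8284 in → contributes +4.7334 in⁴
Total I = 15.403 in⁴.

Iy ≈ 15.4 in⁴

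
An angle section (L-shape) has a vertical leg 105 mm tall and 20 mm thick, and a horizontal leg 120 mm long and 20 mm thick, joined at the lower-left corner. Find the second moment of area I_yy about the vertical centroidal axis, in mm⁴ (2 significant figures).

I_yy ≈ 5.4 × 10⁶ mm⁴

Decompose the section into non-overlapping parts with the origin at the bottom-left of its bounding rectangle.
Vertical leg: 20 × 105, A = 2 100 mm², x = 10 mm, Ī = 70 000 mm⁴.
Horizontal leg (remainder): 100 × 20, A = 2 000 mm², x = 70 mm, Ī = 1 666 667 mm⁴.
Centroid: x̄ = ΣA·x / ΣA = 39.27 mm.
Transfer each piece to the vertical centroidal axis using Ī + A·d² with d = x − 39.27:
  vertical leg: d = -29.27 mm → contributes +1 868 929 mm⁴
  horizontal leg (remainder): d = 30.73 mm → contributes +3 555 542 mm⁴
Total I = 5 424 472 mm⁴.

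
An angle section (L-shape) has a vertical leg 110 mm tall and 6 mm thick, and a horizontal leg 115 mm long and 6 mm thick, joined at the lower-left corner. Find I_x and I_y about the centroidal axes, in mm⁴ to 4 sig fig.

I_x ≈ 1.556 × 10⁶ mm⁴, I_y ≈ 1.736 × 10⁶ mm⁴

Break the section into simple shapes (no overlaps), measuring from the bottom-left corner of the bounding box.
Vertical leg: 6 × 110, A = 660 mm², y = 55 mm, Ī = 665 500 mm⁴.
Horizontal leg (remainder): 109 × 6, A = 654 mm², y = 3 mm, Ī = 1 962 mm⁴.
Centroid: ȳ = ΣA·y / ΣA = 29.1187 mm.
Transfer each piece to the centroidal x-axis using Ī + A·d² with d = y − 29.1187:
  vertical leg: d = 25.8813 mm → contributes +1 107 595 mm⁴
  horizontal leg (remainder): d = -26.1187 mm → contributes +448 113 mm⁴
Total I = 1 555 707 mm⁴.
For the y-axis: x̄ = 31.6187 mm.
Repeating about the centroidal y-axis gives I_y = 1 735 575 mm⁴.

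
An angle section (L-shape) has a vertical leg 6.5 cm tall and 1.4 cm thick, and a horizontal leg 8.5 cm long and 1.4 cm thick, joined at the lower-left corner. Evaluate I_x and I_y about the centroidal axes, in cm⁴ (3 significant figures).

I_x ≈ 64.6 cm⁴, I_y ≈ 129 cm⁴

Treat the section as a set of non-overlapping primitives; coordinates are from the bounding-box lower-left.
Vertical leg: 1.4 × 6.5, A = 9.1 cm², y = 3.25 cm, Ī = 32.04 cm⁴.
Horizontal leg (remainder): 7.1 × 1.4, A = 9.94 cm², y = 0.7 cm, Ī = 1.6235 cm⁴.
Centroid: ȳ = ΣA·y / ΣA = 1.9188 cm.
Transfer each piece to the centroidal x-axis using Ī + A·d² with d = y − 1.9188:
  vertical leg: d = 1.3313 cm → contributes +48.167 cm⁴
  horizontal leg (remainder): d = -1.2188 cm → contributes +16.388 cm⁴
Total I = 64.555 cm⁴.
For the y-axis: x̄ = 2.9188 cm.
Repeating about the centroidal y-axis gives I_y = 129.05 cm⁴.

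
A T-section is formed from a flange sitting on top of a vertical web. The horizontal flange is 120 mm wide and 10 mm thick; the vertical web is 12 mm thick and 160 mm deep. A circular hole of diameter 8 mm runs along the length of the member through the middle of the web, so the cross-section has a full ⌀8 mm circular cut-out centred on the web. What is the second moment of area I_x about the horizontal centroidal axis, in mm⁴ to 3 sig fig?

I_x ≈ 9.39 × 10⁶ mm⁴

Treat the section as a set of non-overlapping primitives; coordinates are from the bounding-box lower-left.
Flange: 120 × 10, A = 1 200 mm², y = 165 mm, Ī = 10 000 mm⁴.
Web: 12 × 160, A = 1 920 mm², y = 80 mm, Ī = 4 096 000 mm⁴.
Hole (subtracted): ⌀8, A = 50.265 mm², y = 80 mm, Ī = 201.06 mm⁴.
Centroid: ȳ = ΣA·y / ΣA = 113.23 mm.
Transfer each piece to the horizontal centroidal axis using Ī + A·d² with d = y − 113.23:
  flange: d = 51.772 mm → contributes +3 226 454 mm⁴
  web: d = -33.228 mm → contributes +6 215 825 mm⁴
  hole: d = -33.228 mm → contributes −55 698 mm⁴
Total I = 9 386 581 mm⁴.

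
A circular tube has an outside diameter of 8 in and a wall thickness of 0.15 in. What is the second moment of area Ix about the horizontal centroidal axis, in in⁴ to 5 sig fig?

Decompose the section into non-overlapping parts with the origin at the bottom-left of its bounding rectangle.
Outer circle: ⌀8, A = 50.26548 in², y = 4 in, Ī = 201.0619 in⁴.
Bore (subtracted): ⌀7.7, A = 46.56626 in², y = 4 in, Ī = 172.5571 in⁴.
By symmetry the centroid is at mid-height, ȳ = 4 in.
All pieces are centred on the horizontal centroidal axis, so I = ΣĪ (holes subtracted) = 28.50484 in⁴.

Ix ≈ 28.505 in⁴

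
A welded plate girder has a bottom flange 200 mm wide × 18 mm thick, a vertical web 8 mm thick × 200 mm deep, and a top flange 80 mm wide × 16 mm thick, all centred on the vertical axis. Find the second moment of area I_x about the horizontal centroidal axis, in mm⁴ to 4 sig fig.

I_x ≈ 5.319 × 10⁷ mm⁴

Split into non-overlapping primitives; take the origin at the lower-left of the bounding box.
Bottom plate: 200 × 18, A = 3 600 mm², y = 9 mm, Ī = 97 200 mm⁴.
Web plate: 8 × 200, A = 1 600 mm², y = 118 mm, Ī = 5 333 333 mm⁴.
Top plate: 80 × 16, A = 1 280 mm², y = 226 mm, Ī = 27306.7 mm⁴.
Centroid: ȳ = ΣA·y / ΣA = 78.7778 mm.
Transfer each piece to the horizontal centroidal axis using Ī + A·d² with d = y − 78.7778:
  bottom plate: d = -69.7778 mm → contributes +17 625 378 mm⁴
  web plate: d = 39.2222 mm → contributes +7 794 746 mm⁴
  top plate: d = 147.222 mm → contributes +27 770 517 mm⁴
Total I = 53 190 640 mm⁴.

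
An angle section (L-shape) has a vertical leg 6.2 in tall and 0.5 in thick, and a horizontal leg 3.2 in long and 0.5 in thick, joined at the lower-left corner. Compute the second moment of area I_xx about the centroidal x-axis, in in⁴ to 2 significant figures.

I_xx ≈ 18 in⁴

Break the section into simple shapes (no overlaps), measuring from the bottom-left corner of the bounding box.
Vertical leg: 0.5 × 6.2, A = 3.1 in², y = 3.1 in, Ī = 9.93 in⁴.
Horizontal leg (remainder): 2.7 × 0.5, A = 1.35 in², y = 0.25 in, Ī = 0.02813 in⁴.
Centroid: ȳ = ΣA·y / ΣA = 2.235 in.
Transfer each piece to the centroidal x-axis using Ī + A·d² with d = y − 2.235:
  vertical leg: d = 0.8646 in → contributes +12.25 in⁴
  horizontal leg (remainder): d = -1.985 in → contributes +5.35 in⁴
Total I = 17.6 in⁴.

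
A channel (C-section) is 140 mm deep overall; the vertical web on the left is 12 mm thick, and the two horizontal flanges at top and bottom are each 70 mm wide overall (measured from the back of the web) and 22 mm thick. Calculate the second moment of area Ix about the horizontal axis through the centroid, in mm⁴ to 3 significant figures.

Break the section into simple shapes (no overlaps), measuring from the bottom-left corner of the bounding box.
Web: 12 × 140, A = 1 680 mm², y = 70 mm, Ī = 2 744 000 mm⁴.
Top flange (beyond web): 58 × 22, A = 1 276 mm², y = 129 mm, Ī = 51 465 mm⁴.
Bottom flange (beyond web): 58 × 22, A = 1 276 mm², y = 11 mm, Ī = 51 465 mm⁴.
By symmetry the centroid is at mid-height, ȳ = 70 mm.
Transfer each piece to the horizontal axis through the centroid using Ī + A·d² with d = y − 70:
  web: d = 0 mm → contributes +2 744 000 mm⁴
  top flange (beyond web): d = 59 mm → contributes +4 493 221 mm⁴
  bottom flange (beyond web): d = -59 mm → contributes +4 493 221 mm⁴
Total I = 11 730 443 mm⁴.

Ix ≈ 1.17 × 10⁷ mm⁴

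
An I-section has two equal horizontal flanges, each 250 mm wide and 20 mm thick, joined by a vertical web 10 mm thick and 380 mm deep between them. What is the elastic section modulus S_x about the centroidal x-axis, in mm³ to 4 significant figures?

Split into non-overlapping primitives; take the origin at the lower-left of the bounding box.
Bottom flange: 250 × 20, A = 5 000 mm², y = 10 mm, Ī = 166 667 mm⁴.
Web: 10 × 380, A = 3 800 mm², y = 210 mm, Ī = 45 726 667 mm⁴.
Top flange: 250 × 20, A = 5 000 mm², y = 410 mm, Ī = 166 667 mm⁴.
By symmetry the centroid is at mid-height, ȳ = 210 mm.
Transfer each piece to the centroidal x-axis using Ī + A·d² with d = y − 210:
  bottom flange: d = -200 mm → contributes +200 166 667 mm⁴
  web: d = 0 mm → contributes +45 726 667 mm⁴
  top flange: d = 200 mm → contributes +200 166 667 mm⁴
Total I = 446 060 000 mm⁴.
Extreme fibre distance c = 210 mm; S = I/c = 2 124 095 mm³.

S_x ≈ 2.124 × 10⁶ mm³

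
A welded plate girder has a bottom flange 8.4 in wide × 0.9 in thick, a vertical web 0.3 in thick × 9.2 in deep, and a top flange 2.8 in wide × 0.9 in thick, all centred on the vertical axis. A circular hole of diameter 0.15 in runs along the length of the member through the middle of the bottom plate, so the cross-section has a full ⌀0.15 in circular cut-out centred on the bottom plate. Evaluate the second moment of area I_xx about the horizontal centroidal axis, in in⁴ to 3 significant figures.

Split into non-overlapping primitives; take the origin at the lower-left of the bounding box.
Bottom plate: 8.4 × 0.9, A = 7.56 in², y = 0.45 in, Ī = 0.5103 in⁴.
Web plate: 0.3 × 9.2, A = 2.76 in², y = 5.5 in, Ī = 19.467 in⁴.
Top plate: 2.8 × 0.9, A = 2.52 in², y = 10.55 in, Ī = 0.1701 in⁴.
Hole (subtracted): ⌀0.15, A = 0.017671 in², y = 0.45 in, Ī = 0.00002485 in⁴.
Centroid: ȳ = ΣA·y / ΣA = 3.522 in.
Transfer each piece to the horizontal centroidal axis using Ī + A·d² with d = y − 3.522:
  bottom plate: d = -3.072 in → contributes +71.855 in⁴
  web plate: d = 1.978 in → contributes +30.266 in⁴
  top plate: d = 7.028 in → contributes +124.64 in⁴
  hole: d = -3.072 in → contributes −0.16679 in⁴
Total I = 226.59 in⁴.

I_xx ≈ 227 in⁴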